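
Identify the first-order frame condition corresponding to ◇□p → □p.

The Euclidean property

Replacing p by ¬p and contraposing gives the equivalent schema ◇p → □◇p.
Suppose ◇p→□◇p is valid. Take Rxy, Rxz and set V(p)={y}. Then ◇p at x, so □◇p at x, so ◇p at z, so some w with Rzw has p; w=y, i.e. Rzy. By symmetry of the argument, Ryz.
The converse is a direct semantic check.
So the correspondent is the Euclidean property.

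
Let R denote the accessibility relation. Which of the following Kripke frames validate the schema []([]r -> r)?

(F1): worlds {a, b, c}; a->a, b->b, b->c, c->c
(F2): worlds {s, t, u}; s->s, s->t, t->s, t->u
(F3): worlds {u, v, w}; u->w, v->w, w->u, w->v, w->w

(F1)

Frame correspondent (Sahlqvist): forall x forall y (Rxy -> Ryy) — i.e. shift-reflexivity.
(F1): holds.
(F2): fails — Rtu but not Ruu.
(F3): fails — Rwu but not Ruu.
Valid on: (F1).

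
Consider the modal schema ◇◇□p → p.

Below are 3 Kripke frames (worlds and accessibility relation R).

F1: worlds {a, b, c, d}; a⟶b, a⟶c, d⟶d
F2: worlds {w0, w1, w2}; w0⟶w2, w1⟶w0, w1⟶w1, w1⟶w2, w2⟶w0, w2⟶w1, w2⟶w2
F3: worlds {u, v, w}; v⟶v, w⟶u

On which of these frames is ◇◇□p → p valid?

Frame correspondent (Sahlqvist): ∀x ∀y (xR²y → ∃w (yRw ∧ x = w)) — i.e. a generalized confluence (Geach) condition.
F1: ✓.
F2: fails — w0R²w0 but no w with w0Rw and w0=w.
F3: ✓.

F1, F3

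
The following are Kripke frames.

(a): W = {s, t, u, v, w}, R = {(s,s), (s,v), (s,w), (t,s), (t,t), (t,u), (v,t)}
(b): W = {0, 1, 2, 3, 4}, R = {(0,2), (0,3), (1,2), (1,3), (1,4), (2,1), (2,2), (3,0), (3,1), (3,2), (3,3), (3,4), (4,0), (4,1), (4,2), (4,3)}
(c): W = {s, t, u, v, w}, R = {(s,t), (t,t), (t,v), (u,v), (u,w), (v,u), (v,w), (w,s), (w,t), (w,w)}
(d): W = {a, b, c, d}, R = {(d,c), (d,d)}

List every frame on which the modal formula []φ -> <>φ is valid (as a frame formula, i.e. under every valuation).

(b), (c)

The schema corresponds to seriality: forall x exists y Rxy.
(a): fails — world u has no successor.
(b): ✓.
(c): ✓.
(d): fails — world a has no successor.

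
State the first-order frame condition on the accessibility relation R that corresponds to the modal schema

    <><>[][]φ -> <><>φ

This is a Sahlqvist (Geach-type) schema ◇^2□^2φ → □^0◇^2φ.
Minimal-valuation argument: fix x; take any y with xR^2y and any z with xR^0z. Set V(φ) to the set of worlds R-reachable from y in exactly 2 steps. Then □^2φ holds at y, so the antecedent holds at x; validity forces ◇^2φ at z, giving a w with zR^2w and yR^2w.
First-order correspondent: forall x forall y (x R^2 y -> exists w (y R^2 w & x R^2 w)).

forall x forall y (x R^2 y -> exists w (y R^2 w & x R^2 w))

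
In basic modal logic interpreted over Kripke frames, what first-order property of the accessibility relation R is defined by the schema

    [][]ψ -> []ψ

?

density

This schema is the C4 axiom.
Its frame correspondent is density — forall x forall y (Rxy -> exists z (Rxz & Rzy)).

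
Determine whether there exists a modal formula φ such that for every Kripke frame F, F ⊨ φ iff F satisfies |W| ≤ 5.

No — not modally definable

Modal frame validity is preserved under disjoint unions.
Any modal formula valid on each of 6 disjoint one-world frames is valid on their disjoint union (validity is preserved under disjoint unions). Each one-world frame has |W|=1≤5, but the union has |W|=6.
So no modal formula (or set of formulas) defines exactly the |W|≤5 frames.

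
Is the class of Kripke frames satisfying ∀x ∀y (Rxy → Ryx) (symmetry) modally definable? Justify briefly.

Yes: it is symmetry, defined by the B schema r → □◇r.
Suppose r→□◇r is valid. Take Rxy and set V(r)={x}. Then r at x, so □◇r at x, so ◇r at y, so some z with Ryz has r; z=x, i.e. Ryx.

Yes, by r → □◇r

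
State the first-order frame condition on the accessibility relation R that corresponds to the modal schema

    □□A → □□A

This is a Sahlqvist (Geach-type) schema ◇^0□^2A → □^2◇^0A.
Minimal-valuation argument: fix x; take any y with xR^0y and any z with xR^2z. Set V(A) to the set of worlds R-reachable from y in exactly 2 steps. Then □^2A holds at y, so the antecedent holds at x; validity forces ◇^0A at z, giving a w with zR^0w and yR^2w.
First-order correspondent: ∀x ∀z (xR²z → ∃w (xR²w ∧ z = w)).

∀x ∀z (xR²z → ∃w (xR²w ∧ z = w))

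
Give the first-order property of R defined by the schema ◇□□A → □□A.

This is a Sahlqvist (Geach-type) schema ◇^1□^2A → □^2◇^0A.
Minimal-valuation argument: fix x; take any y with xR^1y and any z with xR^2z. Set V(A) to the set of worlds R-reachable from y in exactly 2 steps. Then □^2A holds at y, so the antecedent holds at x; validity forces ◇^0A at z, giving a w with zR^0w and yR^2w.
First-order correspondent: ∀x ∀y ∀z ((xRy ∧ xR²z) → ∃w (yR²w ∧ z = w)).

∀x ∀y ∀z ((xRy ∧ xR²z) → ∃w (yR²w ∧ z = w))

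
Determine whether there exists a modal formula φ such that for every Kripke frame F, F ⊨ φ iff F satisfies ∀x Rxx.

Yes, by □r → r

Yes: it is reflexivity, defined by the T schema □r → r.
Suppose □r→r is valid. At any x set V(r)={w : Rxw}. Then □r holds at x, so r holds at x, i.e. Rxx.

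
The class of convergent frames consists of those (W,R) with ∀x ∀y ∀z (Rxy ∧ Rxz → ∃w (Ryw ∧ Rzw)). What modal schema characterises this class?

◇□p → □◇p

This is convergence; the standard corresponding axiom is .2: ◇□p → □◇p.
Suppose ◇□p→□◇p is valid. Take Rxy, Rxz and set V(p)={w : Ryw}. Then □p at y so ◇□p at x, so □◇p at x, so ◇p at z, giving w with Rzw and Ryw.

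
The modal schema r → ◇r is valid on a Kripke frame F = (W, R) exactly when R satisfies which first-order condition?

reflexivity: ∀x Rxx

Equivalently (dual form): □r → r.
Suppose □r→r is valid. At any x set V(r)={w : Rxw}. Then □r holds at x, so r holds at x, i.e. Rxx.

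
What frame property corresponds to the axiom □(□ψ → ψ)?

shift-reflexivity: ∀x ∀y (Rxy → Ryy)

Suppose □(□ψ→ψ) is valid. Take Rxy and set V(ψ)={w : Ryw}. Then at y, □ψ holds; since □(□ψ→ψ) at x, □ψ→ψ at y, so ψ at y, i.e. Ryy.
The converse is a direct semantic check.
Frame condition: ∀x ∀y (Rxy → Ryy).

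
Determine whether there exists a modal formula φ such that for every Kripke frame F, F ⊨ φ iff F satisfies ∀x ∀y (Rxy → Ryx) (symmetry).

Definable; p → □◇p defines it

The condition is symmetry. A defining modal formula is p → □◇p.
Suppose p→□◇p is valid. Take Rxy and set V(p)={x}. Then p at x, so □◇p at x, so ◇p at y, so some z with Ryz has p; z=x, i.e. Ryx.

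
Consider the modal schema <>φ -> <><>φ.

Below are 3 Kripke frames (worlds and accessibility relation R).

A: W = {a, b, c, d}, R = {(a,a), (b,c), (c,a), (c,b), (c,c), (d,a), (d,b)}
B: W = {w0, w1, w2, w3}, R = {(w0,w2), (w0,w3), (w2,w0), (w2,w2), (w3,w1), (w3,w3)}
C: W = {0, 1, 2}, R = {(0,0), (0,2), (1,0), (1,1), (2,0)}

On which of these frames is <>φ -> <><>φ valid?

B, C

Frame correspondent (Sahlqvist): forall x forall y (xRy -> exists w (y = w & x R^2 w)) — i.e. a generalized confluence (Geach) condition.
A: fails — dRb but no w with b=w and dR²w.
B: holds.
C: holds.
Valid on: B, C.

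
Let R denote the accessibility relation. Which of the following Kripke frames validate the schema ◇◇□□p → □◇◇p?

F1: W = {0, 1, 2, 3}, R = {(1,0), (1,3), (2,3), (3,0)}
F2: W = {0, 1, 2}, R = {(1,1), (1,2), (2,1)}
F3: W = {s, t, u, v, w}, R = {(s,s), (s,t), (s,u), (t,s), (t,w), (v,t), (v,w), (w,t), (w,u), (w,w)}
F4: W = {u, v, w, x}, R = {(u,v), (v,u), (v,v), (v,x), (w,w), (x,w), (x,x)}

F2

The schema corresponds to a generalized confluence (Geach) condition: ∀x ∀y ∀z ((xR²y ∧ xRz) → ∃w (yR²w ∧ zR²w)).
F1: fails — 1R²0, 1R0 but no w with 0R²w and 0R²w.
F2: ✓.
F3: fails — sR²s, sRu but no w* with sR²w* and uR²w*.
F4: fails — vR²w, vRu but no t with wR²t and uR²t.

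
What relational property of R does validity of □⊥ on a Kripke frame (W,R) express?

Emptiness of R

This is the Ver axiom.
Its frame correspondent is emptiness of R — ∀x ∀y ¬Rxy.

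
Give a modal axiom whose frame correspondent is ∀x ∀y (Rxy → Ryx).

This is symmetry; the standard corresponding axiom is B: p → □◇p.
Suppose p→□◇p is valid. Take Rxy and set V(p)={x}. Then p at x, so □◇p at x, so ◇p at y, so some z with Ryz has p; z=x, i.e. Ryx.

p → □◇p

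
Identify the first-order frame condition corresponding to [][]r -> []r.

Suppose □□r→□r is valid. Take Rxy and set V(r)={w : xR²w}. Then □□r at x, so □r at x, so r at y, i.e. ∃z(Rxz∧Rzy).

Density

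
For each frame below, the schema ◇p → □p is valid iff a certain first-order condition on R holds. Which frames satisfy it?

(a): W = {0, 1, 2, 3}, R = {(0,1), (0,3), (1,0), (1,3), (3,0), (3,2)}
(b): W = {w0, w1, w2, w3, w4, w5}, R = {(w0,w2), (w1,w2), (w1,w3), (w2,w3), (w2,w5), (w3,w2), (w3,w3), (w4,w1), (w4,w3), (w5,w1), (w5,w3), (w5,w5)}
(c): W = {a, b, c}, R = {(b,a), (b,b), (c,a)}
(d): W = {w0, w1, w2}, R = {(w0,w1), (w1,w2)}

The schema corresponds to partial functionality: ∀x ∀y ∀z (Rxy ∧ Rxz → y = z).
(a): fails — 0 sees both 1 and 3.
(b): fails — w1 sees both w2 and w3.
(c): fails — b sees both a and b.
(d): holds.

(d)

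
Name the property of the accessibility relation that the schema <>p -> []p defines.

partial functionality: forall x forall y forall z (Rxy & Rxz -> y = z)

Suppose ◇p→□p is valid. Take Rxy, Rxz and set V(p)={y}. Then ◇p at x, so □p at x, so p at z, i.e. z=y.
The converse is a direct semantic check.
So the correspondent is partial functionality.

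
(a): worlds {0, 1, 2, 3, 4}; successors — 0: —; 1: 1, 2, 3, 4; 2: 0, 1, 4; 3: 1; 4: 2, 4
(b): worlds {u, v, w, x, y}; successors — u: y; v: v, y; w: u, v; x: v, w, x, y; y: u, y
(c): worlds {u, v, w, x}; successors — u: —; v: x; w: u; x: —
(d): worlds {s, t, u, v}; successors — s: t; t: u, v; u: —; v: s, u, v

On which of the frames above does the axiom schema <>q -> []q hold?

This is the axiom for partial functionality; its first-order frame correspondent is forall x forall y forall z (Rxy & Rxz -> y = z).
(a): fails — 1 sees both 1 and 2.
(b): fails — v sees both v and y.
(c): satisfies the condition.
(d): fails — t sees both u and v.
Valid on: (c).

(c)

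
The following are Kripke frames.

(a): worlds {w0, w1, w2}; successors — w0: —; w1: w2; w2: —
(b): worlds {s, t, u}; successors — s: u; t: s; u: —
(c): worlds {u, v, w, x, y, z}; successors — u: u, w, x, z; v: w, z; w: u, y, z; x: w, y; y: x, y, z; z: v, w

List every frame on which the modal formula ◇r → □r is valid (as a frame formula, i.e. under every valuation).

Frame correspondent (Sahlqvist): ∀x ∀y ∀z (Rxy ∧ Rxz → y = z) — i.e. partial functionality.
(a): condition met.
(b): condition met.
(c): fails — u sees both u and w.

(a), (b)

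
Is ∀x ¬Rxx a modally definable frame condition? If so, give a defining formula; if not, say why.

Not definable by any modal formula

Modal frame validity is preserved under surjective bounded morphisms.
The 4-cycle (worlds a,b,c,d with a→b→c→d→a) is irreflexive, and the map sending every world to a single reflexive point • is a surjective bounded morphism (forth: every edge maps to (•,•); back: every world has a successor). So any modal formula valid on the 4-cycle is also valid on the reflexive point, which is not irreflexive.
So no modal formula (or set of formulas) defines exactly the irreflexive frames.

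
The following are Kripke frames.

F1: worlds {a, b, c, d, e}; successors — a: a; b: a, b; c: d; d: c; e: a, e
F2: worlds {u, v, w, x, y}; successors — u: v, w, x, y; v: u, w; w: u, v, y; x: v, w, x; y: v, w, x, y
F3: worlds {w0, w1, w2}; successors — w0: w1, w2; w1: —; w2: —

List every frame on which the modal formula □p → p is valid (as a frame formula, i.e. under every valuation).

Frame correspondent (Sahlqvist): ∀x Rxx — i.e. reflexivity.
F1: fails — world c does not see itself.
F2: fails — world u does not see itself.
F3: fails — world w0 does not see itself.

none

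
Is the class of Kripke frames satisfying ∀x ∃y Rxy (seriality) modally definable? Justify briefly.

The condition is seriality. A defining modal formula is □r → ◇r.
Suppose □r→◇r is valid. At any x set V(r)=W. Then □r at x, so ◇r at x, so x has a successor.

Yes — defined by □r → ◇r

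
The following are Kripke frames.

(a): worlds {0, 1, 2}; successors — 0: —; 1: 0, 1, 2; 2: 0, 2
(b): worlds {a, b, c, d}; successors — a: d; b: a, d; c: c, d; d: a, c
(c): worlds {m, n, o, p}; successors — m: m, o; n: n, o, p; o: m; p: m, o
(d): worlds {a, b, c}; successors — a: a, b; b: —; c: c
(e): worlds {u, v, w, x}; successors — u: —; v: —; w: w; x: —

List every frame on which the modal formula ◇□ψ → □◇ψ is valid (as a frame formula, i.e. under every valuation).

(e)

The schema corresponds to convergence: ∀x ∀y ∀z (Rxy ∧ Rxz → ∃w (Ryw ∧ Rzw)).
(a): fails — R10 and R10 but 0 and 0 have no common successor.
(b): fails — Rba and Rbd but a and d have no common successor.
(c): fails — Rnn and Rno but n and o have no common successor.
(d): fails — Raa and Rab but a and b have no common successor.
(e): ✓.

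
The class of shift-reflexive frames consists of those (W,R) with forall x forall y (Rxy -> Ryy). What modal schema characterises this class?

□(□p → p)

A defining formula is □(□p → p) (the T□ axiom).
Suppose □(□p→p) is valid. Take Rxy and set V(p)={w : Ryw}. Then at y, □p holds; since □(□p→p) at x, □p→p at y, so p at y, i.e. Ryy.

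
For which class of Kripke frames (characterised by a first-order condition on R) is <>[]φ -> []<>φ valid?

convergence: forall x forall y forall z (Rxy & Rxz -> exists w (Ryw & Rzw))

This is the .2 axiom.
Its frame correspondent is convergence — forall x forall y forall z (Rxy & Rxz -> exists w (Ryw & Rzw)).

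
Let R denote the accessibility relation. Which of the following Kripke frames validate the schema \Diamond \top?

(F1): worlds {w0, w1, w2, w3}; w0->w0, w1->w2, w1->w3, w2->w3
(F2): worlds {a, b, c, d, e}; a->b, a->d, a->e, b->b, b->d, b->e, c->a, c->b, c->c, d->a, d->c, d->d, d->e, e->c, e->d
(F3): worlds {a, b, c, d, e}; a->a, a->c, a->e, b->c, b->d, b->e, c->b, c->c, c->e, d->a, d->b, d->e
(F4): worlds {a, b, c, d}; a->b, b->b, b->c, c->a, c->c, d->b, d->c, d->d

Frame correspondent (Sahlqvist): \forall x \exists y Rxy — i.e. seriality.
(F1): fails — world w3 has no successor.
(F2): satisfies the condition.
(F3): fails — world e has no successor.
(F4): satisfies the condition.
Valid on: (F2), (F4).

(F2), (F4)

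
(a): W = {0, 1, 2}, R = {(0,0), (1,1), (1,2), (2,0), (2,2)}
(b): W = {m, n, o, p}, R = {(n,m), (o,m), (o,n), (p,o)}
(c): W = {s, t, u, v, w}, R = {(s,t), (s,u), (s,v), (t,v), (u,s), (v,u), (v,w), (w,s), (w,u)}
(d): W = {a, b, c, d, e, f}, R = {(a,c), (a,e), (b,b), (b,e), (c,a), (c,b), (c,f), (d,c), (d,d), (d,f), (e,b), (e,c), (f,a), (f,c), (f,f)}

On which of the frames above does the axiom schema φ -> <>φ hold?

Frame correspondent (Sahlqvist): forall x Rxx — i.e. reflexivity.
(a): satisfies the condition.
(b): fails — world m does not see itself.
(c): fails — world s does not see itself.
(d): fails — world a does not see itself.
Valid on: (a).

(a)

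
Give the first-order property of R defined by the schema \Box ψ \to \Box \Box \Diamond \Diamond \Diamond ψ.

This is a Sahlqvist (Geach-type) schema ◇^0□^1ψ → □^2◇^3ψ.
First-order correspondent: \forall x \forall z (x R^2 z \to \exists w (xRw \wedge z R^3 w)).

\forall x \forall z (x R^2 z \to \exists w (xRw \wedge z R^3 w))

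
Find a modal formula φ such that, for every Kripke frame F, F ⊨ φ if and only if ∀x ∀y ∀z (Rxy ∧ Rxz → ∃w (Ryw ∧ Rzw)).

◇□s → □◇s

A defining formula is ◇□s → □◇s (the .2 axiom).
Suppose ◇□s→□◇s is valid. Take Rxy, Rxz and set V(s)={w : Ryw}. Then □s at y so ◇□s at x, so □◇s at x, so ◇s at z, giving w with Rzw and Ryw.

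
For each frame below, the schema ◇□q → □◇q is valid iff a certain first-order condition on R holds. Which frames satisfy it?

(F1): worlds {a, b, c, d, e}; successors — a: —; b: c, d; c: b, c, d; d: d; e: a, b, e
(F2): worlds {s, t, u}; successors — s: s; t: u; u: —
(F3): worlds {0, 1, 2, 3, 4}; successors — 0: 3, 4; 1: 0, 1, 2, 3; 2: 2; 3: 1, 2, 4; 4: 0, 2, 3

none

The schema corresponds to convergence: ∀x ∀y ∀z (Rxy ∧ Rxz → ∃w (Ryw ∧ Rzw)).
(F1): fails — Reb and Ree but b and e have no common successor.
(F2): fails — Rtu and Rtu but u and u have no common successor.
(F3): fails — R10 and R12 but 0 and 2 have no common successor.
Valid on no frame.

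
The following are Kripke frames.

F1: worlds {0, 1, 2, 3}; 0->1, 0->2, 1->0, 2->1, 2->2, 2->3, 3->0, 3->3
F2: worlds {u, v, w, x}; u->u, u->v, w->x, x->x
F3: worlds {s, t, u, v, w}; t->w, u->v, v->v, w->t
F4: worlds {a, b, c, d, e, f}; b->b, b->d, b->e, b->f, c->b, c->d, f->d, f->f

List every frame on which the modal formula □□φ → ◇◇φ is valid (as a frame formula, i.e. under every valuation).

F1

Frame correspondent (Sahlqvist): ∀x ∃w (xR²w ∧ xR²w) — i.e. a generalized confluence (Geach) condition.
F1: condition met.
F2: fails — at v but no t with vR²t and vR²t.
F3: fails — at s but no w* with sR²w* and sR²w*.
F4: fails — at a but no w with aR²w and aR²w.
Valid on: F1.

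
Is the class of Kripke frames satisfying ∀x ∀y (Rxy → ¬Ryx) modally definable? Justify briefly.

No — not modally definable

Modal frame validity is preserved under surjective bounded morphisms.
The 4-cycle (worlds 0,1,2,3 with 0→1→2→3→0) is asymmetric. Mapping every world to a single reflexive point • is a surjective bounded morphism, and the reflexive point is not asymmetric (R•• but asymmetry requires ¬R••).
So the class is not modally definable.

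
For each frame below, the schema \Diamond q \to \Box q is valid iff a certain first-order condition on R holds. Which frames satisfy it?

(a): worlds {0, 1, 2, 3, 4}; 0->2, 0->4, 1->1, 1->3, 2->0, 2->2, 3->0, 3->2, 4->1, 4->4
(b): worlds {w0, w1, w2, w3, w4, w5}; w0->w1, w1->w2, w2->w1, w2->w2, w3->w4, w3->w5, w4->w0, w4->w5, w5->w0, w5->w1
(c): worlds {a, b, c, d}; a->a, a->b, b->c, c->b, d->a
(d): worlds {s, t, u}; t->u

Frame correspondent (Sahlqvist): \forall x \forall y \forall z (Rxy \wedge Rxz \to y = z) — i.e. partial functionality.
(a): fails — 0 sees both 2 and 4.
(b): fails — w2 sees both w1 and w2.
(c): fails — a sees both a and b.
(d): holds.
Valid on: (d).

(d)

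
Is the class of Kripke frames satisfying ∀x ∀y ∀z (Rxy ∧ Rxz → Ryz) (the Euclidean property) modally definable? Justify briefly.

This is a Sahlqvist condition; the 5 axiom ◇q → □◇q defines it.
Suppose ◇q→□◇q is valid. Take Rxy, Rxz and set V(q)={y}. Then ◇q at x, so □◇q at x, so ◇q at z, so some w with Rzw has q; w=y, i.e. Rzy. By symmetry of the argument, Ryz.

Yes — defined by ◇q → □◇q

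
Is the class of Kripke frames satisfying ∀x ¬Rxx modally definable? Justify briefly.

No

If a class were modally definable it would be closed under surjective bounded morphisms (Goldblatt–Thomason).
The 3-cycle (worlds w0,w1,w2 with w0→w1→w2→w0) is irreflexive, and the map sending every world to a single reflexive point • is a surjective bounded morphism (forth: every edge maps to (•,•); back: every world has a successor). So any modal formula valid on the 3-cycle is also valid on the reflexive point, which is not irreflexive.
So no modal formula (or set of formulas) defines exactly the irreflexive frames.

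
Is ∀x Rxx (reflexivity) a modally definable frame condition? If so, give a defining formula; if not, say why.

Yes — defined by □r → r

The condition is reflexivity. A defining modal formula is □r → r.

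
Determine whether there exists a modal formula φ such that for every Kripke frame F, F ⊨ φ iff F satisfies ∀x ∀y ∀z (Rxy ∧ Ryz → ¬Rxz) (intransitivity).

Modal frame validity is preserved under surjective bounded morphisms.
The 3-cycle (worlds a,b,c with a→b→c→a) is intransitive. Mapping every world to a single reflexive point • is a surjective bounded morphism; the reflexive point is not intransitive (R••∧R•• but R••).
So no modal formula (or set of formulas) defines exactly the intransitive frames.

Not definable by any modal formula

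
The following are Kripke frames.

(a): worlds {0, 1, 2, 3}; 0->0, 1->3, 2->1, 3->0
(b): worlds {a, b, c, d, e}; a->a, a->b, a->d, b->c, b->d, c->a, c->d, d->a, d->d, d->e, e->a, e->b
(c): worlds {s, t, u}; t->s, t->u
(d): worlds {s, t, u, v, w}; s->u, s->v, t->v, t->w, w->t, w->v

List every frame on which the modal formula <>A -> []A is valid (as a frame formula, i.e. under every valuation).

This is the axiom for partial functionality; its first-order frame correspondent is forall x forall y forall z (Rxy & Rxz -> y = z).
(a): holds.
(b): fails — a sees both a and b.
(c): fails — t sees both s and u.
(d): fails — s sees both u and v.

(a)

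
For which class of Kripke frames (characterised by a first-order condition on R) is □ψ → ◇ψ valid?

seriality: ∀x ∃y Rxy

This is the D axiom.
It corresponds to seriality: ∀x ∃y Rxy.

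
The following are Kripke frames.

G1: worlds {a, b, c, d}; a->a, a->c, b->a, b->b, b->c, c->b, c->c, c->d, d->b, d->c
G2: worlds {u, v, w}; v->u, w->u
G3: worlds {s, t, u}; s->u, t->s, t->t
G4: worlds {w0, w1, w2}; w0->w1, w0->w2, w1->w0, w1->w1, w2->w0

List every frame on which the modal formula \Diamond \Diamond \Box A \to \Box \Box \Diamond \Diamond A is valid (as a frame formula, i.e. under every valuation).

G1, G2

This is the axiom for a generalized confluence (Geach) condition; its first-order frame correspondent is \forall x \forall y \forall z ((x R^2 y \wedge x R^2 z) \to \exists w (yRw \wedge z R^2 w)).
G1: holds.
G2: holds.
G3: fails — tR²s, tR²s but no w with sRw and sR²w.
G4: fails — w1R²w2, w1R²w2 but no w with w2Rw and w2R²w.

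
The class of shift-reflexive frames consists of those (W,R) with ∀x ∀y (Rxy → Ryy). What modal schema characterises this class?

This is shift-reflexivity; the standard corresponding axiom is T□: □(□s → s).
Suppose □(□s→s) is valid. Take Rxy and set V(s)={w : Ryw}. Then at y, □s holds; since □(□s→s) at x, □s→s at y, so s at y, i.e. Ryy.

□(□s → s)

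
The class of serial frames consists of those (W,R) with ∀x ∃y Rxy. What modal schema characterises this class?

□q → ◇q

The condition is seriality. The D schema □q → ◇q defines it.
Suppose □q→◇q is valid. At any x set V(q)=W. Then □q at x, so ◇q at x, so x has a successor.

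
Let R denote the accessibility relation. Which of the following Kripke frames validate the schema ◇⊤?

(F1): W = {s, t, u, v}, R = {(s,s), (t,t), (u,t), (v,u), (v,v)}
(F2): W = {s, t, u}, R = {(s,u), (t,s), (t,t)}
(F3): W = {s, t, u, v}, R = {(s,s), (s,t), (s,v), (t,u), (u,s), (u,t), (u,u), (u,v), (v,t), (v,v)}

The schema corresponds to seriality: ∀x ∃y Rxy.
(F1): satisfies the condition.
(F2): fails — world u has no successor.
(F3): satisfies the condition.
Valid on: (F1), (F3).

(F1), (F3)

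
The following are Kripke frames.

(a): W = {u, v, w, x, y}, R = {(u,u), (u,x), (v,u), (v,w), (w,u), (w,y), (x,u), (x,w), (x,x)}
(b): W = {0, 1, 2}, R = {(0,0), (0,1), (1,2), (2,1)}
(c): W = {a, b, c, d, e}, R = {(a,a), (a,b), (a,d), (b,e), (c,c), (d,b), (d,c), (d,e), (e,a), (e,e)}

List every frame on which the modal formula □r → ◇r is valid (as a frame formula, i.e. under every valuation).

The schema corresponds to seriality: ∀x ∃y Rxy.
(a): fails — world y has no successor.
(b): holds.
(c): holds.

(b), (c)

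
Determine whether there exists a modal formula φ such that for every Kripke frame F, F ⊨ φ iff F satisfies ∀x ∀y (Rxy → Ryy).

This is a Sahlqvist condition; the T□ axiom □(□q → q) defines it.
Suppose □(□q→q) is valid. Take Rxy and set V(q)={w : Ryw}. Then at y, □q holds; since □(□q→q) at x, □q→q at y, so q at y, i.e. Ryy.

Yes, by □(□q → q)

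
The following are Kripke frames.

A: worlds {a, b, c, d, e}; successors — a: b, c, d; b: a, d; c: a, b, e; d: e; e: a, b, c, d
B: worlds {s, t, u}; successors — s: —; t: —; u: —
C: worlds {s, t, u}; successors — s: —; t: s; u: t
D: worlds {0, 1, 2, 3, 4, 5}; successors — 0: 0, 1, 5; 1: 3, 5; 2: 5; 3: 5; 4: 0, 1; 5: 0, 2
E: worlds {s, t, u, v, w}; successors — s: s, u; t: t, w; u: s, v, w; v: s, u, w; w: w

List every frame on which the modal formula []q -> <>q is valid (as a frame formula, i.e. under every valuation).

This is the axiom for seriality; its first-order frame correspondent is forall x exists y Rxy.
A: satisfies the condition.
B: fails — world s has no successor.
C: fails — world s has no successor.
D: satisfies the condition.
E: satisfies the condition.
Valid on: A, D, E.

A, D, E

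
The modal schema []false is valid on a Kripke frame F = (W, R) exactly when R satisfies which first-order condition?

□⊥ is valid iff no world has any successor (otherwise □⊥ fails at any world with one).

emptiness of R: forall x forall y ~Rxy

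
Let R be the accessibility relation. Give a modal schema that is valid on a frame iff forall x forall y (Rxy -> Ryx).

s → □◇s

A defining formula is s → □◇s (the B axiom).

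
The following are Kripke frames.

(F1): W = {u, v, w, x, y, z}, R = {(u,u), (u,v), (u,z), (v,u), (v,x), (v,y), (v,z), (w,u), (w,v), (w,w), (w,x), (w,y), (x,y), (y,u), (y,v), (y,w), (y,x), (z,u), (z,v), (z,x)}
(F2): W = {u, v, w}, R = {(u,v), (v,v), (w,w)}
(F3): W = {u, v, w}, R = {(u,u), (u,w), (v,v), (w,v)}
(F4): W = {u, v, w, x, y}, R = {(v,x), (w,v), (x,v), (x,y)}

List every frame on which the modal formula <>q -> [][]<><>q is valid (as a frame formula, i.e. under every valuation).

Frame correspondent (Sahlqvist): forall x forall y forall z ((xRy & x R^2 z) -> exists w (y = w & z R^2 w)) — i.e. a generalized confluence (Geach) condition.
(F1): fails — uRz, uR²x but no t with z=t and xR²t.
(F2): condition met.
(F3): fails — uRu, uR²v but no t with u=t and vR²t.
(F4): fails — vRx, vR²v but no t with x=t and vR²t.

(F2)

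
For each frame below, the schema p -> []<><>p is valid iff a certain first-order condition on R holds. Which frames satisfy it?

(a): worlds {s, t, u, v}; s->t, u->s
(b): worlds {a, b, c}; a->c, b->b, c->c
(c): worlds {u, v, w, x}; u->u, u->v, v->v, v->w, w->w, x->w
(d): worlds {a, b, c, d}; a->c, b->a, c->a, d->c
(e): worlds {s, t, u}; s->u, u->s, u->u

Frame correspondent (Sahlqvist): forall x forall z (xRz -> exists w (x = w & z R^2 w)) — i.e. a generalized confluence (Geach) condition.
(a): fails — sRt but no w with s=w and tR²w.
(b): fails — aRc but no w with a=w and cR²w.
(c): fails — uRv but no t with u=t and vR²t.
(d): fails — aRc but no w with a=w and cR²w.
(e): ✓.

(e)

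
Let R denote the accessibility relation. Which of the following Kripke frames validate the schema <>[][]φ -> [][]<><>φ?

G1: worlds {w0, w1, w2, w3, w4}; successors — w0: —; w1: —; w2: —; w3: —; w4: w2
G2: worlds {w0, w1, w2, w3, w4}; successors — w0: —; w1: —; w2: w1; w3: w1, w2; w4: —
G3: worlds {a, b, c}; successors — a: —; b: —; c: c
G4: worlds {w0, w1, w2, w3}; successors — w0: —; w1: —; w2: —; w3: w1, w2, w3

Frame correspondent (Sahlqvist): forall x forall y forall z ((xRy & x R^2 z) -> exists w (y R^2 w & z R^2 w)) — i.e. a generalized confluence (Geach) condition.
G1: holds.
G2: fails — w3Rw1, w3R²w1 but no w with w1R²w and w1R²w.
G3: holds.
G4: fails — w3Rw1, w3R²w1 but no w with w1R²w and w1R²w.
Valid on: G1, G3.

G1, G3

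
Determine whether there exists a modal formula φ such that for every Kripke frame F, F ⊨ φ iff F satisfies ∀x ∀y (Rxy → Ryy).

This is a Sahlqvist condition; the T□ axiom □(□r → r) defines it.
Suppose □(□r→r) is valid. Take Rxy and set V(r)={w : Ryw}. Then at y, □r holds; since □(□r→r) at x, □r→r at y, so r at y, i.e. Ryy.

Definable; □(□r → r) defines it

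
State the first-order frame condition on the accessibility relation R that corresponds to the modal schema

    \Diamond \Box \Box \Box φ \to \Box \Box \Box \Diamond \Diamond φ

\forall x \forall y \forall z ((xRy \wedge x R^3 z) \to \exists w (y R^3 w \wedge z R^2 w))

This is a Sahlqvist (Geach-type) schema ◇^1□^3φ → □^3◇^2φ.
Minimal-valuation argument: fix x; take any y with xR^1y and any z with xR^3z. Set V(φ) to the set of worlds R-reachable from y in exactly 3 steps. Then □^3φ holds at y, so the antecedent holds at x; validity forces ◇^2φ at z, giving a w with zR^2w and yR^3w.
First-order correspondent: \forall x \forall y \forall z ((xRy \wedge x R^3 z) \to \exists w (y R^3 w \wedge z R^2 w)).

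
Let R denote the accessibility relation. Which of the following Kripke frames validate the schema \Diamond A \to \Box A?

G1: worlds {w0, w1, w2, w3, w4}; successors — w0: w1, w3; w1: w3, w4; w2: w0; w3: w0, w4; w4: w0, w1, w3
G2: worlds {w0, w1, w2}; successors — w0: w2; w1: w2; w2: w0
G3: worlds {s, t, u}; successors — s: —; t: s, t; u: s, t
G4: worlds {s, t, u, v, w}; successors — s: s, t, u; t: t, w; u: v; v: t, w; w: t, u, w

G2

The schema corresponds to partial functionality: \forall x \forall y \forall z (Rxy \wedge Rxz \to y = z).
G1: fails — w0 sees both w1 and w3.
G2: satisfies the condition.
G3: fails — t sees both s and t.
G4: fails — s sees both s and t.
Valid on: G2.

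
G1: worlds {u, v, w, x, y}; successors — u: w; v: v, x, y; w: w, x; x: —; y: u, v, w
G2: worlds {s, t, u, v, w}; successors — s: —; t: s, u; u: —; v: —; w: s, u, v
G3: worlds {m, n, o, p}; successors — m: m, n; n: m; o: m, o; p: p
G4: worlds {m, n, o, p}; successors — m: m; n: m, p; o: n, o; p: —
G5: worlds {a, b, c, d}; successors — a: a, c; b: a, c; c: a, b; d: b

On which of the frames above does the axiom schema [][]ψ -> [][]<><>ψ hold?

G2, G3, G5

Frame correspondent (Sahlqvist): forall x forall z (x R^2 z -> exists w (x R^2 w & z R^2 w)) — i.e. a generalized confluence (Geach) condition.
G1: fails — uR²x but no t with uR²t and xR²t.
G2: condition met.
G3: condition met.
G4: fails — oR²p but no w with oR²w and pR²w.
G5: condition met.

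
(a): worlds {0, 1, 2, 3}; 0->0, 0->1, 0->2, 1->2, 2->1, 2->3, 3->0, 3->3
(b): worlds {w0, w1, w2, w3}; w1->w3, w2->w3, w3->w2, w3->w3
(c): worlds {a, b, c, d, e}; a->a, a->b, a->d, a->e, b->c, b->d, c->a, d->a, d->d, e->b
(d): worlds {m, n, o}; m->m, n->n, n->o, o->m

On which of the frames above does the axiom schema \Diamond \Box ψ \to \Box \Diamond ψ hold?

The schema corresponds to convergence: \forall x \forall y \forall z (Rxy \wedge Rxz \to \exists w (Ryw \wedge Rzw)).
(a): fails — R02 and R01 but 2 and 1 have no common successor.
(b): ✓.
(c): fails — Rab and Rae but b and e have no common successor.
(d): fails — Rnn and Rno but n and o have no common successor.

(b)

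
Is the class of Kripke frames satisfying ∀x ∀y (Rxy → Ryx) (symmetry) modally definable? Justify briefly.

Yes, by p → □◇p

This is a Sahlqvist condition; the B axiom p → □◇p defines it.
Suppose p→□◇p is valid. Take Rxy and set V(p)={x}. Then p at x, so □◇p at x, so ◇p at y, so some z with Ryz has p; z=x, i.e. Ryx.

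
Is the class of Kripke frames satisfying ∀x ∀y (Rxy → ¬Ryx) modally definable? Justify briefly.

Any modally definable frame class is closed under surjective bounded morphisms.
The 5-cycle (worlds w0,w1,w2,w3,w4 with w0→w1→w2→w3→w4→w0) is asymmetric. Mapping every world to a single reflexive point • is a surjective bounded morphism, and the reflexive point is not asymmetric (R•• but asymmetry requires ¬R••).
So no modal formula (or set of formulas) defines exactly the asymmetric frames.

No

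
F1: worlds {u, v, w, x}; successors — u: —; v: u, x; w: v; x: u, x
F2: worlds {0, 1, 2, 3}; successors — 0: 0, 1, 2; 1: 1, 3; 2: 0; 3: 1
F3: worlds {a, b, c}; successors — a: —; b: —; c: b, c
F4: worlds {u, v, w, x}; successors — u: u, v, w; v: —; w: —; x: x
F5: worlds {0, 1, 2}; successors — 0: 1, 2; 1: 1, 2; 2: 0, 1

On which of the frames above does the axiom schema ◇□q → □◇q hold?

F5

Frame correspondent (Sahlqvist): ∀x ∀y ∀z (Rxy ∧ Rxz → ∃w (Ryw ∧ Rzw)) — i.e. convergence.
F1: fails — Rvu and Rvu but u and u have no common successor.
F2: fails — R02 and R01 but 2 and 1 have no common successor.
F3: fails — Rcc and Rcb but c and b have no common successor.
F4: fails — Ruv and Ruv but v and v have no common successor.
F5: satisfies the condition.
Valid on: F5.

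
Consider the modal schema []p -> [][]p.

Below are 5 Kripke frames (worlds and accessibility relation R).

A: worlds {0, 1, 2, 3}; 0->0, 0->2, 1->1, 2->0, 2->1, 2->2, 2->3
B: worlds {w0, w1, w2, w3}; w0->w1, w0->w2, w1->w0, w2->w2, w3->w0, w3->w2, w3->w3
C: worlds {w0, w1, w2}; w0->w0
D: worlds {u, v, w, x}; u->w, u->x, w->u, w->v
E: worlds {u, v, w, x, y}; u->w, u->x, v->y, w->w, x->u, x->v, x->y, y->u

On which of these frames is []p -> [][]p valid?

C

The schema corresponds to transitivity: forall x forall y forall z (Rxy & Ryz -> Rxz).
A: fails — R02 and R23 but not R03.
B: fails — Rw1w0 and Rw0w1 but not Rw1w1.
C: ✓.
D: fails — Rwu and Ruw but not Rww.
E: fails — Rxu and Ruw but not Rxw.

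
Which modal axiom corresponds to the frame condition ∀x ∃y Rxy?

□q → ◇q

A defining formula is □q → ◇q (the D axiom).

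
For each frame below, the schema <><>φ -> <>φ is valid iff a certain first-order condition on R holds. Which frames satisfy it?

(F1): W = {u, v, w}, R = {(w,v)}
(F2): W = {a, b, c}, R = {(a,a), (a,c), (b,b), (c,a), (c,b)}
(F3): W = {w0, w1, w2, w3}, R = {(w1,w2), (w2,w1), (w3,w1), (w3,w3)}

This is the axiom for transitivity; its first-order frame correspondent is forall x forall y forall z (Rxy & Ryz -> Rxz).
(F1): satisfies the condition.
(F2): fails — Rac and Rcb but not Rab.
(F3): fails — Rw1w2 and Rw2w1 but not Rw1w1.

(F1)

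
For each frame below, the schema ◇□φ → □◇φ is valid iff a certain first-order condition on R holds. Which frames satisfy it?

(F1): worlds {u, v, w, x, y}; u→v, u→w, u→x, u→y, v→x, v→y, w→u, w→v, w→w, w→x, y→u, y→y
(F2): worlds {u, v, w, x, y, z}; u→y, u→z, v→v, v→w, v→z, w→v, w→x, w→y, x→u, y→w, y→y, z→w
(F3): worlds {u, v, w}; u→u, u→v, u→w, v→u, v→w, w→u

Frame correspondent (Sahlqvist): ∀x ∀y ∀z (Rxy ∧ Rxz → ∃w (Ryw ∧ Rzw)) — i.e. convergence.
(F1): fails — Ruv and Rux but v and x have no common successor.
(F2): fails — Rvz and Rvw but z and w have no common successor.
(F3): ✓.

(F3)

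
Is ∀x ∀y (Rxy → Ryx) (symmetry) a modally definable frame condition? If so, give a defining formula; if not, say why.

Definable; r → □◇r defines it

Yes: it is symmetry, defined by the B schema r → □◇r.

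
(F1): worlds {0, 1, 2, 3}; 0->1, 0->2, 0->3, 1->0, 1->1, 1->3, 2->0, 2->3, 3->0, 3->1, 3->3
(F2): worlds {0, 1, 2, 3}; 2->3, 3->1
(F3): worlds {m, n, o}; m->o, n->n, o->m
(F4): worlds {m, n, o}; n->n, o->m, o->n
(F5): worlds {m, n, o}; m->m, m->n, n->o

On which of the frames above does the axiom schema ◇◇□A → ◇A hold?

Frame correspondent (Sahlqvist): ∀x ∀y (xR²y → ∃w (yRw ∧ xRw)) — i.e. a generalized confluence (Geach) condition.
(F1): holds.
(F2): fails — 2R²1 but no w with 1Rw and 2Rw.
(F3): holds.
(F4): holds.
(F5): fails — mR²n but no w with nRw and mRw.
Valid on: (F1), (F3), (F4).

(F1), (F3), (F4)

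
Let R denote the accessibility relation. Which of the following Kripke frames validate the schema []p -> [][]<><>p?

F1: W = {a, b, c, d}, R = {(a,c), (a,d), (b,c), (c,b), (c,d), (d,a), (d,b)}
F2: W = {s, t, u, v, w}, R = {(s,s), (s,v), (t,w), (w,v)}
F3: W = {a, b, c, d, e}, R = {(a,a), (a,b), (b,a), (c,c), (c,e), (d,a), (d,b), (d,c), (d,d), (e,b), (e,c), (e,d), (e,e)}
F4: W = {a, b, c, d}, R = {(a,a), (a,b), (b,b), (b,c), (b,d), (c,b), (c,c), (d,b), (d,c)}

F4

Frame correspondent (Sahlqvist): forall x forall z (x R^2 z -> exists w (xRw & z R^2 w)) — i.e. a generalized confluence (Geach) condition.
F1: fails — bR²b but no w with bRw and bR²w.
F2: fails — sR²v but no w* with sRw* and vR²w*.
F3: fails — cR²b but no w with cRw and bR²w.
F4: ✓.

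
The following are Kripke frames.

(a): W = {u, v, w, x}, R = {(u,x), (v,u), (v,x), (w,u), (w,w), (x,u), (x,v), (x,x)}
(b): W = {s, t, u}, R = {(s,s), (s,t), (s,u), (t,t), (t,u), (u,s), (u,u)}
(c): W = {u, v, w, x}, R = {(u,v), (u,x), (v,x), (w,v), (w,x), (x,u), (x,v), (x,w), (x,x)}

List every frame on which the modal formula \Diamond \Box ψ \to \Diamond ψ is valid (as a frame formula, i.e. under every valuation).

(b), (c)

The schema corresponds to a generalized confluence (Geach) condition: \forall x \forall y (xRy \to \exists w (yRw \wedge xRw)).
(a): fails — wRu but no t with uRt and wRt.
(b): condition met.
(c): condition met.
Valid on: (b), (c).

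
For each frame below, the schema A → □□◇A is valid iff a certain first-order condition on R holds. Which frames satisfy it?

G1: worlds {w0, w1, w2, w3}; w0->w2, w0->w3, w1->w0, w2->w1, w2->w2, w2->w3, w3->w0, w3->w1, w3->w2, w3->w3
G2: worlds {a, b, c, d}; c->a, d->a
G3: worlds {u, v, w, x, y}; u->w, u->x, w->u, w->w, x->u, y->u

G2

The schema corresponds to a generalized confluence (Geach) condition: ∀x ∀z (xR²z → ∃w (x = w ∧ zRw)).
G1: fails — w0R²w0 but no w with w0=w and w0Rw.
G2: holds.
G3: fails — uR²u but no t with u=t and uRt.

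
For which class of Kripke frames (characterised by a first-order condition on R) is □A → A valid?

reflexivity

This schema is the T axiom.
Its frame correspondent is reflexivity — ∀x Rxx.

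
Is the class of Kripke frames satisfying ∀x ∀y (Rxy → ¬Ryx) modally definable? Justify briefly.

Any modally definable frame class is closed under surjective bounded morphisms.
The 5-cycle (worlds s,t,u,v,w with s→t→u→v→w→s) is asymmetric. Mapping every world to a single reflexive point • is a surjective bounded morphism, and the reflexive point is not asymmetric (R•• but asymmetry requires ¬R••).
So no modal formula (or set of formulas) defines exactly the asymmetric frames.

No — not modally definable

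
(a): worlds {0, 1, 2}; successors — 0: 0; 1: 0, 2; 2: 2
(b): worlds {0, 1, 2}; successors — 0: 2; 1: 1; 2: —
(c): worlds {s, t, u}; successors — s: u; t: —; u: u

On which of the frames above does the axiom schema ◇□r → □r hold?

(c)

Frame correspondent (Sahlqvist): ∀x ∀y ∀z (Rxy ∧ Rxz → Ryz) — i.e. the Euclidean property.
(a): fails — R10 and R12 but not R02.
(b): fails — R02 and R02 but not R22.
(c): ✓.
Valid on: (c).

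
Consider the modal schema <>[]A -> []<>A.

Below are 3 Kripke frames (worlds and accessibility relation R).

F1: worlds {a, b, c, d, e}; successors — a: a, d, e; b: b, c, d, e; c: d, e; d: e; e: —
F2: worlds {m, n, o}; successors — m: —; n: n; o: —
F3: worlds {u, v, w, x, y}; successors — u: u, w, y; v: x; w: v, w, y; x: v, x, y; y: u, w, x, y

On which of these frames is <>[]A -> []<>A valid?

This is the axiom for convergence; its first-order frame correspondent is forall x forall y forall z (Rxy & Rxz -> exists w (Ryw & Rzw)).
F1: fails — Rae and Rae but e and e have no common successor.
F2: satisfies the condition.
F3: fails — Rww and Rwv but w and v have no common successor.

F2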